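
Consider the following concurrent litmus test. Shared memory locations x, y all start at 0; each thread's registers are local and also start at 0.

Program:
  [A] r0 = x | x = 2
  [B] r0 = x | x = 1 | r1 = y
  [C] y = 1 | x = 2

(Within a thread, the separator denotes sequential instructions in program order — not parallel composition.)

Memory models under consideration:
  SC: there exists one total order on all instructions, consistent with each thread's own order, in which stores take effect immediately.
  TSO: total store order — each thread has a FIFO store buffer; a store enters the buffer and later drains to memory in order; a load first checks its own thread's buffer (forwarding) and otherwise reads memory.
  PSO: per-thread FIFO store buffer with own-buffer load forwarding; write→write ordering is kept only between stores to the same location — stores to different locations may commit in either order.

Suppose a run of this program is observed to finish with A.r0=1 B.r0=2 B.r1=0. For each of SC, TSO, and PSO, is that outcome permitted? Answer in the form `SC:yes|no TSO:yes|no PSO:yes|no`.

SC:no TSO:no PSO:yes

outcome vector order: (A.r0,B.r0,B.r1)
under SC → 0/0/0 0/0/1 0/2/0 0/2/1 1/0/0 1/0/1 1/2/1 2/0/0 2/0/1 2/2/1
under TSO → 0/0/0 0/0/1 0/2/0 0/2/1 1/0/0 1/0/1 1/2/1 2/0/0 2/0/1 2/2/1
under PSO → 0/0/0 0/0/1 0/2/0 0/2/1 1/0/0 1/0/1 1/2/0 1/2/1 2/0/0 2/0/1 2/2/0 2/2/1
target 1/2/0 ∈ {PSO}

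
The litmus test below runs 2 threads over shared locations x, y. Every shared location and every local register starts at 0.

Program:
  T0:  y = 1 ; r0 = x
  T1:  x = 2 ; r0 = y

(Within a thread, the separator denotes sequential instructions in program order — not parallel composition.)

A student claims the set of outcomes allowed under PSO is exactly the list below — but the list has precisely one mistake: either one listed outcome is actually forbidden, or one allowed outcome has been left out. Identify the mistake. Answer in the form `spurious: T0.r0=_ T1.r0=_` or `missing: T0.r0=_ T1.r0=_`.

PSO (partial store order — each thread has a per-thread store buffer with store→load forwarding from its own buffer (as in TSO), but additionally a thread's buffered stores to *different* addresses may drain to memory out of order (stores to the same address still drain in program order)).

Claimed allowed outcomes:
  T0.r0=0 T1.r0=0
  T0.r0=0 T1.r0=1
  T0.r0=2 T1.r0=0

missing: T0.r0=2 T1.r0=1

outcome vector order: (T0.r0,T1.r0)
PSO (4): 00; 01; 20; 21
PSO∖claimed = {21}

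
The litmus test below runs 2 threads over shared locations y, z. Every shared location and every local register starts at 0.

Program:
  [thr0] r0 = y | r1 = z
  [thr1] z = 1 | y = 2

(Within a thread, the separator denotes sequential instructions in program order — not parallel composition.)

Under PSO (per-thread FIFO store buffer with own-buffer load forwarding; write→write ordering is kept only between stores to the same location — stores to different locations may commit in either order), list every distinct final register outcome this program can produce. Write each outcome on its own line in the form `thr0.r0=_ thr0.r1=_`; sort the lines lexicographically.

thr0.r0=0 thr0.r1=0
thr0.r0=0 thr0.r1=1
thr0.r0=2 thr0.r1=0
thr0.r0=2 thr0.r1=1

outcome vector order: (thr0.r0,thr0.r1)
|PSO outcomes| = 4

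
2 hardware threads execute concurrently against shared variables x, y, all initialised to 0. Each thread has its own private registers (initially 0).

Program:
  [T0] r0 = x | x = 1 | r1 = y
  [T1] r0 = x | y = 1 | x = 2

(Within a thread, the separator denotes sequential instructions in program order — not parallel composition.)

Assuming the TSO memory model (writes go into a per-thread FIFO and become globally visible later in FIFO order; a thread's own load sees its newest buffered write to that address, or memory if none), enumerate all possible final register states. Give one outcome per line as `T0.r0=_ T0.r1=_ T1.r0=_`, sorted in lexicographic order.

T0.r0=0 T0.r1=0 T1.r0=0
T0.r0=0 T0.r1=0 T1.r0=1
T0.r0=0 T0.r1=1 T1.r0=0
T0.r0=0 T0.r1=1 T1.r0=1
T0.r0=2 T0.r1=1 T1.r0=0

outcome vector order: (T0.r0,T0.r1,T1.r0)
|TSO outcomes| = 5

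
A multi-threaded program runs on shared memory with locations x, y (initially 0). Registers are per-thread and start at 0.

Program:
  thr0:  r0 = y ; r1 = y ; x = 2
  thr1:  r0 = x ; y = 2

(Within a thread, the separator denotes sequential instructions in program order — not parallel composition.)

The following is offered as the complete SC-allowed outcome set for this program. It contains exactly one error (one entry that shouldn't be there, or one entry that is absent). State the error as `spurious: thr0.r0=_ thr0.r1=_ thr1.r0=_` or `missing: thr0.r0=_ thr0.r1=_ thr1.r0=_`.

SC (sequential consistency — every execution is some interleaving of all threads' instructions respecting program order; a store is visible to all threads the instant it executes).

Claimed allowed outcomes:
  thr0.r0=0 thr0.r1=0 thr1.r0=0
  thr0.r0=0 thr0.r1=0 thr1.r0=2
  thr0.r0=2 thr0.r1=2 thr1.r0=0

missing: thr0.r0=0 thr0.r1=2 thr1.r0=0

outcome vector order: (thr0.r0,thr0.r1,thr1.r0)
under SC → (0,0,0); (0,0,2); (0,2,0); (2,2,0)
SC∖claimed = {(0,2,0)}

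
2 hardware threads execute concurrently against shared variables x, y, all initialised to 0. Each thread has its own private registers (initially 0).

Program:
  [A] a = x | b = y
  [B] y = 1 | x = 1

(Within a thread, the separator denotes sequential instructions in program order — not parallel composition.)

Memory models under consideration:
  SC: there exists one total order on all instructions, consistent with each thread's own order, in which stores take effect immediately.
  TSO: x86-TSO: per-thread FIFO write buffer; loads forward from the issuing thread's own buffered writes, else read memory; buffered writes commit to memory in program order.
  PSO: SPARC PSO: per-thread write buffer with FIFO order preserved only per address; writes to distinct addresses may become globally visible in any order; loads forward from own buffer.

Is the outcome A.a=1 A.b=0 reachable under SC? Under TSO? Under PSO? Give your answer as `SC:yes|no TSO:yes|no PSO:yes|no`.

SC:no TSO:no PSO:yes

outcome vector order: (A.a,A.b)
SC: 3 outcomes — {00, 01, 11}
TSO: 3 outcomes — {00, 01, 11}
PSO: 4 outcomes — {00, 01, 10, 11}
target 10 ∈ {PSO}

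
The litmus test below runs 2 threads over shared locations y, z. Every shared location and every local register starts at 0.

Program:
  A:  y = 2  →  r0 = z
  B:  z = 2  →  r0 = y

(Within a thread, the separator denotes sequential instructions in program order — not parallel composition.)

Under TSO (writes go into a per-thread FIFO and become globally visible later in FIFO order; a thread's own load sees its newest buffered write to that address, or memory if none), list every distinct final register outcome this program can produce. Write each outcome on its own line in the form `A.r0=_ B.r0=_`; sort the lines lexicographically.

outcome vector order: (A.r0,B.r0)
|TSO outcomes| = 4

A.r0=0 B.r0=0
A.r0=0 B.r0=2
A.r0=2 B.r0=0
A.r0=2 B.r0=2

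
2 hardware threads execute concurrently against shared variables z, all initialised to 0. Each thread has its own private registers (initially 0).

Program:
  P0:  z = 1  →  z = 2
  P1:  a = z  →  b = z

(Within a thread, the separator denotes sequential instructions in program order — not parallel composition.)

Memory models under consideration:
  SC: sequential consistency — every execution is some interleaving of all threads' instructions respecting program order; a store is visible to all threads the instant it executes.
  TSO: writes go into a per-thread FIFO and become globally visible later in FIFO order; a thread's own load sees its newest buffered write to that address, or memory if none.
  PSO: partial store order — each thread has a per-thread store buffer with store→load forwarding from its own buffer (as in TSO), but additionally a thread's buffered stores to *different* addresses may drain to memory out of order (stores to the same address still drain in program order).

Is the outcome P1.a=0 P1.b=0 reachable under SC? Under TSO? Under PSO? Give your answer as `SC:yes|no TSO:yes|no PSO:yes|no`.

SC:yes TSO:yes PSO:yes

outcome vector order: (P1.a,P1.b)
SC: 6 outcomes — {0/0; 0/1; 0/2; 1/1; 1/2; 2/2}
TSO: 6 outcomes — {0/0; 0/1; 0/2; 1/1; 1/2; 2/2}
PSO: 6 outcomes — {0/0; 0/1; 0/2; 1/1; 1/2; 2/2}
target 0/0 ∈ {SC,TSO,PSO}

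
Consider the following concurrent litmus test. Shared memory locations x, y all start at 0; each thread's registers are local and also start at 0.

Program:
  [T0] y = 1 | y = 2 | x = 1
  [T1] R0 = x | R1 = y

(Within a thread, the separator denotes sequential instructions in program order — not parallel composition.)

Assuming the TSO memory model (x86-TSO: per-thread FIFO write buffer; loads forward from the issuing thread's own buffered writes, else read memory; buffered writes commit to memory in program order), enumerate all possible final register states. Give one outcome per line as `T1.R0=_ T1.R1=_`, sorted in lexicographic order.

T1.R0=0 T1.R1=0
T1.R0=0 T1.R1=1
T1.R0=0 T1.R1=2
T1.R0=1 T1.R1=2

outcome vector order: (T1.R0,T1.R1)
|TSO outcomes| = 4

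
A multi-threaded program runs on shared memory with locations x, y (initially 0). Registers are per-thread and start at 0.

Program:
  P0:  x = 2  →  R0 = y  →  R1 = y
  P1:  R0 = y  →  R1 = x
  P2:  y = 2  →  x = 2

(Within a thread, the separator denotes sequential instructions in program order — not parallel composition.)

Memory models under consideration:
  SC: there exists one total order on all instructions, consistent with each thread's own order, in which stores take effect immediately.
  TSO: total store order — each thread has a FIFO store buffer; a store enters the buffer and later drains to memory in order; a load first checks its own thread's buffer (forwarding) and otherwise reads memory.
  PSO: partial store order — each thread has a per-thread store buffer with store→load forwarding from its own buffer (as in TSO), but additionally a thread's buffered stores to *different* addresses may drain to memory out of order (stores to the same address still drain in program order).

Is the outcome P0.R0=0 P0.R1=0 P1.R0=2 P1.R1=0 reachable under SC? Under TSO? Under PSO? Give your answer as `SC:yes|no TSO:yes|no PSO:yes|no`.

outcome vector order: (P0.R0,P0.R1,P1.R0,P1.R1)
under SC → 0/0/0/0; 0/0/0/2; 0/0/2/2; 0/2/0/0; 0/2/0/2; 0/2/2/2; 2/2/0/0; 2/2/0/2; 2/2/2/0; 2/2/2/2
under TSO → 0/0/0/0; 0/0/0/2; 0/0/2/0; 0/0/2/2; 0/2/0/0; 0/2/0/2; 0/2/2/0; 0/2/2/2; 2/2/0/0; 2/2/0/2; 2/2/2/0; 2/2/2/2
under PSO → 0/0/0/0; 0/0/0/2; 0/0/2/0; 0/0/2/2; 0/2/0/0; 0/2/0/2; 0/2/2/0; 0/2/2/2; 2/2/0/0; 2/2/0/2; 2/2/2/0; 2/2/2/2
target 0/0/2/0 ∈ {TSO,PSO}

SC:no TSO:yes PSO:yes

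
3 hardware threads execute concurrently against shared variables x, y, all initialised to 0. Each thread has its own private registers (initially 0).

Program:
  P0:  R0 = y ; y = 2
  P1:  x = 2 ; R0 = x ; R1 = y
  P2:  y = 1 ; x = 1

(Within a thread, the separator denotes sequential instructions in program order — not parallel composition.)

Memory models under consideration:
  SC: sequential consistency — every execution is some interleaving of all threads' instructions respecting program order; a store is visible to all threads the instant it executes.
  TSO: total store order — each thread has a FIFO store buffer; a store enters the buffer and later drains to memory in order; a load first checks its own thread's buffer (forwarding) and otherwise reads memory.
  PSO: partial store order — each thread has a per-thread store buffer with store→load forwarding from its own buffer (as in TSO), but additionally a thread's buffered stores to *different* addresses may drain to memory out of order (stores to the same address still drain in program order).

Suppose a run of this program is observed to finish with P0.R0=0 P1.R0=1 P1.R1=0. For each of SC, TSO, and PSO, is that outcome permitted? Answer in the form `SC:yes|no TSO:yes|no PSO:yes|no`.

outcome vector order: (P0.R0,P1.R0,P1.R1)
SC (10): 0/1/1 0/1/2 0/2/0 0/2/1 0/2/2 1/1/1 1/1/2 1/2/0 1/2/1 1/2/2
TSO (10): 0/1/1 0/1/2 0/2/0 0/2/1 0/2/2 1/1/1 1/1/2 1/2/0 1/2/1 1/2/2
PSO (12): 0/1/0 0/1/1 0/1/2 0/2/0 0/2/1 0/2/2 1/1/0 1/1/1 1/1/2 1/2/0 1/2/1 1/2/2
target 0/1/0 ∈ {PSO}

SC:no TSO:no PSO:yes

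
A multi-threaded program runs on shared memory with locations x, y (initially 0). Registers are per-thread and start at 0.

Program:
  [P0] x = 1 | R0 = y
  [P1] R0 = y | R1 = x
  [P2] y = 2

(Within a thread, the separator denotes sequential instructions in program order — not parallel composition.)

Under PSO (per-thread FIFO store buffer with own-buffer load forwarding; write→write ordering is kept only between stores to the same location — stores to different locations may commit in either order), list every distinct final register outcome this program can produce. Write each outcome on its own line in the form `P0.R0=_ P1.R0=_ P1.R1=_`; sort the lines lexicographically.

P0.R0=0 P1.R0=0 P1.R1=0
P0.R0=0 P1.R0=0 P1.R1=1
P0.R0=0 P1.R0=2 P1.R1=0
P0.R0=0 P1.R0=2 P1.R1=1
P0.R0=2 P1.R0=0 P1.R1=0
P0.R0=2 P1.R0=0 P1.R1=1
P0.R0=2 P1.R0=2 P1.R1=0
P0.R0=2 P1.R0=2 P1.R1=1

outcome vector order: (P0.R0,P1.R0,P1.R1)
|PSO outcomes| = 8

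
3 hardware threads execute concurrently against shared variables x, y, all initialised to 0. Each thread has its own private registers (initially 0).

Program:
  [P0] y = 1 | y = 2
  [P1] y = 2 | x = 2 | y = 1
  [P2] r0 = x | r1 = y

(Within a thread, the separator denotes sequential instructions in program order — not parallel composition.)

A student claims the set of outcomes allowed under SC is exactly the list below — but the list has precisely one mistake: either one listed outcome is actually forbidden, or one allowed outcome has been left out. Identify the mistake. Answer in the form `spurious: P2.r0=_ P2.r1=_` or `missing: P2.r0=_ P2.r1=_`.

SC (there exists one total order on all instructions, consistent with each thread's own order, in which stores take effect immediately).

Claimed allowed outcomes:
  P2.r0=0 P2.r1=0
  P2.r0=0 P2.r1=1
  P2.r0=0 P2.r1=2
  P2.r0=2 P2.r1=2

missing: P2.r0=2 P2.r1=1

outcome vector order: (P2.r0,P2.r1)
SC: 5 outcomes — {<0 0> <0 1> <0 2> <2 1> <2 2>}
SC∖claimed = {<2 1>}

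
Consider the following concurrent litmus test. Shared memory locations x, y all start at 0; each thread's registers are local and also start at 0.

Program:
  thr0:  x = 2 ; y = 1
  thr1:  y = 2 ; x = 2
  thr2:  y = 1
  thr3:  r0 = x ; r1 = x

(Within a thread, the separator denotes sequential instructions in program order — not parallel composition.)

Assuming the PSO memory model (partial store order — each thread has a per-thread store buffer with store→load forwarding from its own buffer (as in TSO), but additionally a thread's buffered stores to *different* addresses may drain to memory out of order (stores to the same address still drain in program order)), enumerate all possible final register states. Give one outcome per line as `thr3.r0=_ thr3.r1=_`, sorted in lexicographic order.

thr3.r0=0 thr3.r1=0
thr3.r0=0 thr3.r1=2
thr3.r0=2 thr3.r1=2

outcome vector order: (thr3.r0,thr3.r1)
|PSO outcomes| = 3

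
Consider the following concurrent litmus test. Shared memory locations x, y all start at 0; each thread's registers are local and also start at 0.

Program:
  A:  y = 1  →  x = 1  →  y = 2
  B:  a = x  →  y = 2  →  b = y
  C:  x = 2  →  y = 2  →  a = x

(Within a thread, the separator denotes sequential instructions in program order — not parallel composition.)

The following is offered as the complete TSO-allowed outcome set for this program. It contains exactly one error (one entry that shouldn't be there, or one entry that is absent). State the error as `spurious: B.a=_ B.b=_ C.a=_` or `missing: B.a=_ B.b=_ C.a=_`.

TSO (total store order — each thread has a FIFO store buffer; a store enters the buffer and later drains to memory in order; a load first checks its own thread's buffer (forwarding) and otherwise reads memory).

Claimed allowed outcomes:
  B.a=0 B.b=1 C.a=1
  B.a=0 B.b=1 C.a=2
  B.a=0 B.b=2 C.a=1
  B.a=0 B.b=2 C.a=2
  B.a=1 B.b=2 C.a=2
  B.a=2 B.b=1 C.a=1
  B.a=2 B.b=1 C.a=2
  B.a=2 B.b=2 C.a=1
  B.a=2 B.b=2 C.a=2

outcome vector order: (B.a,B.b,C.a)
[TSO] allowed = {011, 012, 021, 022, 121, 122, 211, 212, 221, 222}
TSO∖claimed = {121}

missing: B.a=1 B.b=2 C.a=1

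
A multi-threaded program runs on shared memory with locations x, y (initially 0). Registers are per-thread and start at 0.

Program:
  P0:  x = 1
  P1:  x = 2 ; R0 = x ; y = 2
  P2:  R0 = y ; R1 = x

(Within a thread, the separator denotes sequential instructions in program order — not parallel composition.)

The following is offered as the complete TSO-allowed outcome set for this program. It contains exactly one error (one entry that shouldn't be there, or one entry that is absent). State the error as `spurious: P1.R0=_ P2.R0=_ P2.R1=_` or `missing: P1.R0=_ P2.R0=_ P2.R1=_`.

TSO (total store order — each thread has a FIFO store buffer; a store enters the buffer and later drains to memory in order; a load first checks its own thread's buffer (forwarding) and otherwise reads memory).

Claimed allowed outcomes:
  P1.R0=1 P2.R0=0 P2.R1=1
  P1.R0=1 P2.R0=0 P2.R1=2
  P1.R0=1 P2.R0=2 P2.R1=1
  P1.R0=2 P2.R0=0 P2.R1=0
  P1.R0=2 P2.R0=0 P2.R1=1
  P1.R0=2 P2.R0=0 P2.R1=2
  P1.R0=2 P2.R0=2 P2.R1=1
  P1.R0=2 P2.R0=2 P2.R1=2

outcome vector order: (P1.R0,P2.R0,P2.R1)
TSO: 9 outcomes — {100, 101, 102, 121, 200, 201, 202, 221, 222}
TSO∖claimed = {100}

missing: P1.R0=1 P2.R0=0 P2.R1=0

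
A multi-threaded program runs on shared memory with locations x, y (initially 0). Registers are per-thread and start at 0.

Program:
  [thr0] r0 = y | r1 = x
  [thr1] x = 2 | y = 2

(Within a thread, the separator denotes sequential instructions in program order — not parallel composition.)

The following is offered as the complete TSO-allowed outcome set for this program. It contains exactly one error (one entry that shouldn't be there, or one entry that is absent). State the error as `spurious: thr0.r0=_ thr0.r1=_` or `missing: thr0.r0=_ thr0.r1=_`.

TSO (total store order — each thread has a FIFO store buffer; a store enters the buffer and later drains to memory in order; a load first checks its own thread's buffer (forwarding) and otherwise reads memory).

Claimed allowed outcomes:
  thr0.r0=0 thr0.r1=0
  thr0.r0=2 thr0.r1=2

outcome vector order: (thr0.r0,thr0.r1)
under TSO → 00, 02, 22
TSO∖claimed = {02}

missing: thr0.r0=0 thr0.r1=2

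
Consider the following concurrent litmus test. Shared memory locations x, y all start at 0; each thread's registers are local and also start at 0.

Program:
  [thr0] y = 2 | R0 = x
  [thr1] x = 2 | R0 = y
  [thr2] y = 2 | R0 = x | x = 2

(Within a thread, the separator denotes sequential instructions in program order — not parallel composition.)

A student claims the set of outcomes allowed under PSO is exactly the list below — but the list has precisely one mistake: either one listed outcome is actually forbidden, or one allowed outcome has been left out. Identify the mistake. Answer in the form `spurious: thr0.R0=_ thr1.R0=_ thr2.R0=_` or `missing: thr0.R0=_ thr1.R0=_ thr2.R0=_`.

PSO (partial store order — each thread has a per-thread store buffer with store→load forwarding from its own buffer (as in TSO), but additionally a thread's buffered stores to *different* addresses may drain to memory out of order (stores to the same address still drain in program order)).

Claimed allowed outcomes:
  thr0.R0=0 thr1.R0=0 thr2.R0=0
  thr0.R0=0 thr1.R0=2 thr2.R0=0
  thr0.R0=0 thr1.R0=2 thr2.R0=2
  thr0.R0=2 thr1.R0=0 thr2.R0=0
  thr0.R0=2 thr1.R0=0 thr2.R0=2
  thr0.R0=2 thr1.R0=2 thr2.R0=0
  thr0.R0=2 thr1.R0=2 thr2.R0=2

outcome vector order: (thr0.R0,thr1.R0,thr2.R0)
PSO: 8 outcomes — {<0 0 0> <0 0 2> <0 2 0> <0 2 2> <2 0 0> <2 0 2> <2 2 0> <2 2 2>}
PSO∖claimed = {<0 0 2>}

missing: thr0.R0=0 thr1.R0=0 thr2.R0=2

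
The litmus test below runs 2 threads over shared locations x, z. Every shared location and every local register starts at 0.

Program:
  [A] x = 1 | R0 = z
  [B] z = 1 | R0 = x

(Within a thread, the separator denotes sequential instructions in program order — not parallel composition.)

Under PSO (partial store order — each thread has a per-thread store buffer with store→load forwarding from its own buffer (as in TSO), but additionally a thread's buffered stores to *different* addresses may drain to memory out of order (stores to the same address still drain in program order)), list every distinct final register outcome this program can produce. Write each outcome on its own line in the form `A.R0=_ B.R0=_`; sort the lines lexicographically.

A.R0=0 B.R0=0
A.R0=0 B.R0=1
A.R0=1 B.R0=0
A.R0=1 B.R0=1

outcome vector order: (A.R0,B.R0)
|PSO outcomes| = 4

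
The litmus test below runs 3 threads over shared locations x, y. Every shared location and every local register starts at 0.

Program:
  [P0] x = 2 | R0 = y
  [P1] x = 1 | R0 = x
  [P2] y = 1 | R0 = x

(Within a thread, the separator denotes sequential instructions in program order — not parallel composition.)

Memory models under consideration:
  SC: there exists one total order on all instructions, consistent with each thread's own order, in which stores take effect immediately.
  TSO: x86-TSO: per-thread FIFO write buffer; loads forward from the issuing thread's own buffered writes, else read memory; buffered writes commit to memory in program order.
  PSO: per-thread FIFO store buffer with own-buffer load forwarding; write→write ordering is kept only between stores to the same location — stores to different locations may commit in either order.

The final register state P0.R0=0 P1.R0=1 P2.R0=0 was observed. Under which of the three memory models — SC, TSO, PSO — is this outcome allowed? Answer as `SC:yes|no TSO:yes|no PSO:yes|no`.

SC:no TSO:yes PSO:yes

outcome vector order: (P0.R0,P1.R0,P2.R0)
[SC] allowed = {(0,1,1), (0,1,2), (0,2,2), (1,1,0), (1,1,1), (1,1,2), (1,2,0), (1,2,1), (1,2,2)}
[TSO] allowed = {(0,1,0), (0,1,1), (0,1,2), (0,2,0), (0,2,1), (0,2,2), (1,1,0), (1,1,1), (1,1,2), (1,2,0), (1,2,1), (1,2,2)}
[PSO] allowed = {(0,1,0), (0,1,1), (0,1,2), (0,2,0), (0,2,1), (0,2,2), (1,1,0), (1,1,1), (1,1,2), (1,2,0), (1,2,1), (1,2,2)}
target (0,1,0) ∈ {TSO,PSO}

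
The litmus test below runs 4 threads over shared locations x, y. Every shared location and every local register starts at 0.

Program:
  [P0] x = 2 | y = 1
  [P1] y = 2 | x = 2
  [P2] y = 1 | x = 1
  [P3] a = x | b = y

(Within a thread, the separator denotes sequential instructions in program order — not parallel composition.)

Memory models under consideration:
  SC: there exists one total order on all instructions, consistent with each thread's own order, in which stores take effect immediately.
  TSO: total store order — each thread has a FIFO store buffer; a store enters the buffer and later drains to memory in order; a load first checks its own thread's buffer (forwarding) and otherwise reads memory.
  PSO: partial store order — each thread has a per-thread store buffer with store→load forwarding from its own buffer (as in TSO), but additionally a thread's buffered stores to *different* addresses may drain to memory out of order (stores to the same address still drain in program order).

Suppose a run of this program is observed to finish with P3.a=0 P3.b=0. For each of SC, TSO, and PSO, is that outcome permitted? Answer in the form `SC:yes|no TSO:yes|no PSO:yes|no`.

outcome vector order: (P3.a,P3.b)
[SC] allowed = {(0,0), (0,1), (0,2), (1,1), (1,2), (2,0), (2,1), (2,2)}
[TSO] allowed = {(0,0), (0,1), (0,2), (1,1), (1,2), (2,0), (2,1), (2,2)}
[PSO] allowed = {(0,0), (0,1), (0,2), (1,0), (1,1), (1,2), (2,0), (2,1), (2,2)}
target (0,0) ∈ {SC,TSO,PSO}

SC:yes TSO:yes PSO:yes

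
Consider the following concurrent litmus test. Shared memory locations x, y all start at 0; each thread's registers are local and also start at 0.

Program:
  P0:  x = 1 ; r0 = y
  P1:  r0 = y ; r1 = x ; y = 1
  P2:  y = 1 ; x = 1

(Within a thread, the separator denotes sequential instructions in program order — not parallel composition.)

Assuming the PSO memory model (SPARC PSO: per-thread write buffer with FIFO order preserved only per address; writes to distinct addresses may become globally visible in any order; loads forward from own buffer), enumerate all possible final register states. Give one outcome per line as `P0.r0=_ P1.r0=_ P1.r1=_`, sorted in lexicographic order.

P0.r0=0 P1.r0=0 P1.r1=0
P0.r0=0 P1.r0=0 P1.r1=1
P0.r0=0 P1.r0=1 P1.r1=0
P0.r0=0 P1.r0=1 P1.r1=1
P0.r0=1 P1.r0=0 P1.r1=0
P0.r0=1 P1.r0=0 P1.r1=1
P0.r0=1 P1.r0=1 P1.r1=0
P0.r0=1 P1.r0=1 P1.r1=1

outcome vector order: (P0.r0,P1.r0,P1.r1)
|PSO outcomes| = 8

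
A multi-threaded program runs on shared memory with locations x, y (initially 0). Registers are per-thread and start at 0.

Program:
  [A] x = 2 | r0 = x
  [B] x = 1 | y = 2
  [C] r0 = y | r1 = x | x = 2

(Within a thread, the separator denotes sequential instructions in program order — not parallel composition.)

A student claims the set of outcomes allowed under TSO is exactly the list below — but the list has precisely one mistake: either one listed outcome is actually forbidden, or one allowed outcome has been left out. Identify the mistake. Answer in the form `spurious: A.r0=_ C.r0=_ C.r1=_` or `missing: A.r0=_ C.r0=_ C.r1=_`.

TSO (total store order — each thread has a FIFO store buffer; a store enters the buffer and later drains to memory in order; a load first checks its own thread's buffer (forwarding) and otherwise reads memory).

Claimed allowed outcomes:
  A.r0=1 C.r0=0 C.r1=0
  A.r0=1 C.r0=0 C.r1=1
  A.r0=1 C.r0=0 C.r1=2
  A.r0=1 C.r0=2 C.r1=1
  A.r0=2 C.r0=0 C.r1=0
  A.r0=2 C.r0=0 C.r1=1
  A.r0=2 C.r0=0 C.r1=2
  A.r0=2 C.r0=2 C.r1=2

missing: A.r0=2 C.r0=2 C.r1=1

outcome vector order: (A.r0,C.r0,C.r1)
[TSO] allowed = {1/0/0; 1/0/1; 1/0/2; 1/2/1; 2/0/0; 2/0/1; 2/0/2; 2/2/1; 2/2/2}
TSO∖claimed = {2/2/1}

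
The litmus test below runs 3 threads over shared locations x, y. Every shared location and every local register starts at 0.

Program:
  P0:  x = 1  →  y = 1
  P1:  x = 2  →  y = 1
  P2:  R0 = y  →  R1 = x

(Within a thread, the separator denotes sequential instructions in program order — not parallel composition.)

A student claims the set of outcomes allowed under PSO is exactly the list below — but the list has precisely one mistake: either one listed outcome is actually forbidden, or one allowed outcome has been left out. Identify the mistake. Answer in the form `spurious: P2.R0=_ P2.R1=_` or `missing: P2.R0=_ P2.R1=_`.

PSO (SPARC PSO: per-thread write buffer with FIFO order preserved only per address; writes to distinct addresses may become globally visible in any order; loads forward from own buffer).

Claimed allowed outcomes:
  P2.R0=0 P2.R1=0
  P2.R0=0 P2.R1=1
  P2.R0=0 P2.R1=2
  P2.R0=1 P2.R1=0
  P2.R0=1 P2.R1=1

outcome vector order: (P2.R0,P2.R1)
PSO (6): 0/0 0/1 0/2 1/0 1/1 1/2
PSO∖claimed = {1/2}

missing: P2.R0=1 P2.R1=2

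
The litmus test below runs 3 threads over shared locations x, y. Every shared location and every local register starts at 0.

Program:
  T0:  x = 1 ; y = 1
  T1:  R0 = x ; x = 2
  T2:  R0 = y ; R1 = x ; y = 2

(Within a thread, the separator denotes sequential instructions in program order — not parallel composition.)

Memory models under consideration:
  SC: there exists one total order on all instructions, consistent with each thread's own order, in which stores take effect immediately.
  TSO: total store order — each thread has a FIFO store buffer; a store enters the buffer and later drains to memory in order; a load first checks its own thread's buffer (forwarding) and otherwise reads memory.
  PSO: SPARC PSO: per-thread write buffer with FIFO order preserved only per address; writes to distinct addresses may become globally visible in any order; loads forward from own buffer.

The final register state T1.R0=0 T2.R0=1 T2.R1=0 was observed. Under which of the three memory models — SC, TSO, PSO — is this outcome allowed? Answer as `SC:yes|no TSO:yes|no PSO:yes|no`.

outcome vector order: (T1.R0,T2.R0,T2.R1)
SC (10): <0 0 0>; <0 0 1>; <0 0 2>; <0 1 1>; <0 1 2>; <1 0 0>; <1 0 1>; <1 0 2>; <1 1 1>; <1 1 2>
TSO (10): <0 0 0>; <0 0 1>; <0 0 2>; <0 1 1>; <0 1 2>; <1 0 0>; <1 0 1>; <1 0 2>; <1 1 1>; <1 1 2>
PSO (12): <0 0 0>; <0 0 1>; <0 0 2>; <0 1 0>; <0 1 1>; <0 1 2>; <1 0 0>; <1 0 1>; <1 0 2>; <1 1 0>; <1 1 1>; <1 1 2>
target <0 1 0> ∈ {PSO}

SC:no TSO:no PSO:yes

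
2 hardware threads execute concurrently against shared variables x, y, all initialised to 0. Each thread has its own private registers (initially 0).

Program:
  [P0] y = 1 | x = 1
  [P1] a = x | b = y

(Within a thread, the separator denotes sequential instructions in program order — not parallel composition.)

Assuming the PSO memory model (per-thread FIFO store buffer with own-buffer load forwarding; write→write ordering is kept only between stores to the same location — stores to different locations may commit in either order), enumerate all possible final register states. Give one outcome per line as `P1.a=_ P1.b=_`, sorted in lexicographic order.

P1.a=0 P1.b=0
P1.a=0 P1.b=1
P1.a=1 P1.b=0
P1.a=1 P1.b=1

outcome vector order: (P1.a,P1.b)
|PSO outcomes| = 4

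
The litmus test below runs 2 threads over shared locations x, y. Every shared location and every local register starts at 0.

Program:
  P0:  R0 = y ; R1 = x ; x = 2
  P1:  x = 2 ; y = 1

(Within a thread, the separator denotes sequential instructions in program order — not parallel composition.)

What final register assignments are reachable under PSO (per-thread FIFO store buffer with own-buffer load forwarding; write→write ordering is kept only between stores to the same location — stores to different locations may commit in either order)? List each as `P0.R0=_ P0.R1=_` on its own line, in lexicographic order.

outcome vector order: (P0.R0,P0.R1)
|PSO outcomes| = 4

P0.R0=0 P0.R1=0
P0.R0=0 P0.R1=2
P0.R0=1 P0.R1=0
P0.R0=1 P0.R1=2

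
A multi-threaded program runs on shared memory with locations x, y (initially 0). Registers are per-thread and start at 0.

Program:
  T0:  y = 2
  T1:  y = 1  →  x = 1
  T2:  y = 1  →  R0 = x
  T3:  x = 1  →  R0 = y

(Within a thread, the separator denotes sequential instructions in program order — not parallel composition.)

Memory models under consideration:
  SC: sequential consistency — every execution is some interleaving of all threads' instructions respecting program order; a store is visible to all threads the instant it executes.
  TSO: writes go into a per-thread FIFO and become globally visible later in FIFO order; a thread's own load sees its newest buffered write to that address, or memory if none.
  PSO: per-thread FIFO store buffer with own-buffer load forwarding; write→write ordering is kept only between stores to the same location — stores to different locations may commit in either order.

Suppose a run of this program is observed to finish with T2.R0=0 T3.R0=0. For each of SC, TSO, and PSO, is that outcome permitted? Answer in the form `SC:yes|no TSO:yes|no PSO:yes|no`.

SC:no TSO:yes PSO:yes

outcome vector order: (T2.R0,T3.R0)
SC: 5 outcomes — {(0,1) (0,2) (1,0) (1,1) (1,2)}
TSO: 6 outcomes — {(0,0) (0,1) (0,2) (1,0) (1,1) (1,2)}
PSO: 6 outcomes — {(0,0) (0,1) (0,2) (1,0) (1,1) (1,2)}
target (0,0) ∈ {TSO,PSO}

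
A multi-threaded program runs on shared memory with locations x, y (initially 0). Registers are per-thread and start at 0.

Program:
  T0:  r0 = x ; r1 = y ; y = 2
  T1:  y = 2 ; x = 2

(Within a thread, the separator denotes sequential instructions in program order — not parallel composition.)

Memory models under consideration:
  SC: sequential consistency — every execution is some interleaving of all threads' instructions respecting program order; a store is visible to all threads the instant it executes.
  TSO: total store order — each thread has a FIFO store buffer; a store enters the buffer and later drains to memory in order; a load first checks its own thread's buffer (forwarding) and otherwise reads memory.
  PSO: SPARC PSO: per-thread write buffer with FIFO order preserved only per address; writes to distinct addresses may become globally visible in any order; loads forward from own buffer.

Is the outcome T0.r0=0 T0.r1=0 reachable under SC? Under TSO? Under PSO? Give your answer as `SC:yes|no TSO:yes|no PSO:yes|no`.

outcome vector order: (T0.r0,T0.r1)
[SC] allowed = {00; 02; 22}
[TSO] allowed = {00; 02; 22}
[PSO] allowed = {00; 02; 20; 22}
target 00 ∈ {SC,TSO,PSO}

SC:yes TSO:yes PSO:yes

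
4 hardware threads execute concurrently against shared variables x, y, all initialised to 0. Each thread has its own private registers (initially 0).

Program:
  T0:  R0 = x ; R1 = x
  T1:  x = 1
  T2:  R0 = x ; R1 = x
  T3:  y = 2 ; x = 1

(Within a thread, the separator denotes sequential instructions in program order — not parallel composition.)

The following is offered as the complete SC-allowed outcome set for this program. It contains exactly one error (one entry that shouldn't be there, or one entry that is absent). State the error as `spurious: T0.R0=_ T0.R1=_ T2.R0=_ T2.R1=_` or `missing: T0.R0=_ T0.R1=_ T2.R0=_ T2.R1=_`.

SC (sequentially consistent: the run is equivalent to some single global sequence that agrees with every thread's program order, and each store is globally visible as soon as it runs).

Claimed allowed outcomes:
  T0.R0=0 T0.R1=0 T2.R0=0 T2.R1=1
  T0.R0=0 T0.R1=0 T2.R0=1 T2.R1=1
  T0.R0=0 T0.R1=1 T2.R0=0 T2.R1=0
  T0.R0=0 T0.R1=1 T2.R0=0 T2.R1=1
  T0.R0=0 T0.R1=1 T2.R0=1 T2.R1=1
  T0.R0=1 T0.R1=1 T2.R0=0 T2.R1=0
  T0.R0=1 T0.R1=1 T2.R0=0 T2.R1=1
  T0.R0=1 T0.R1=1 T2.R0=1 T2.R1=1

outcome vector order: (T0.R0,T0.R1,T2.R0,T2.R1)
SC: 9 outcomes — {(0,0,0,0) (0,0,0,1) (0,0,1,1) (0,1,0,0) (0,1,0,1) (0,1,1,1) (1,1,0,0) (1,1,0,1) (1,1,1,1)}
SC∖claimed = {(0,0,0,0)}

missing: T0.R0=0 T0.R1=0 T2.R0=0 T2.R1=0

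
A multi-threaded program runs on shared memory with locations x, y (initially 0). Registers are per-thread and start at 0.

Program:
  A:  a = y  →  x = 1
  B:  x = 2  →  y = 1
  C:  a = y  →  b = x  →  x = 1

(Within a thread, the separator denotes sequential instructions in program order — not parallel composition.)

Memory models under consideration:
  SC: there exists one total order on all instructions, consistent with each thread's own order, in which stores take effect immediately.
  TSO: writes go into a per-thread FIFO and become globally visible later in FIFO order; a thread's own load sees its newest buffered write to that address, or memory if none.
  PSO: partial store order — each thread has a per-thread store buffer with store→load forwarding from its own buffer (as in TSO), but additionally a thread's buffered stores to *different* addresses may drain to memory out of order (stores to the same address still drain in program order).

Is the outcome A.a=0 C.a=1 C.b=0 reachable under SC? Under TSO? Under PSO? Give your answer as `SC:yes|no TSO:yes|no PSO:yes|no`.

SC:no TSO:no PSO:yes

outcome vector order: (A.a,C.a,C.b)
SC (10): <0 0 0>; <0 0 1>; <0 0 2>; <0 1 1>; <0 1 2>; <1 0 0>; <1 0 1>; <1 0 2>; <1 1 1>; <1 1 2>
TSO (10): <0 0 0>; <0 0 1>; <0 0 2>; <0 1 1>; <0 1 2>; <1 0 0>; <1 0 1>; <1 0 2>; <1 1 1>; <1 1 2>
PSO (12): <0 0 0>; <0 0 1>; <0 0 2>; <0 1 0>; <0 1 1>; <0 1 2>; <1 0 0>; <1 0 1>; <1 0 2>; <1 1 0>; <1 1 1>; <1 1 2>
target <0 1 0> ∈ {PSO}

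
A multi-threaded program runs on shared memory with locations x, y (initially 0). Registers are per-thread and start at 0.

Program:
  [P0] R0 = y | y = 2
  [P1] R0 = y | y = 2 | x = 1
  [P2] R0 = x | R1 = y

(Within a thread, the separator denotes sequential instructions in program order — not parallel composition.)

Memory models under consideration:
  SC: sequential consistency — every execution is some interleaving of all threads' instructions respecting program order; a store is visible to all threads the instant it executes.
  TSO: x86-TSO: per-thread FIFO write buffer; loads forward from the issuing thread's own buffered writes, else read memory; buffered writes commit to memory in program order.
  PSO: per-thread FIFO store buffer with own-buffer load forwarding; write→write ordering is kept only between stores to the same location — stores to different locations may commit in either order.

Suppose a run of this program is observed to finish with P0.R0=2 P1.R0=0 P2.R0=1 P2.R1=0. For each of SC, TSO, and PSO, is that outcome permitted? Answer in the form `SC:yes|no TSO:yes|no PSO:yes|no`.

SC:no TSO:no PSO:yes

outcome vector order: (P0.R0,P1.R0,P2.R0,P2.R1)
SC: 9 outcomes — {0000 0002 0012 0200 0202 0212 2000 2002 2012}
TSO: 9 outcomes — {0000 0002 0012 0200 0202 0212 2000 2002 2012}
PSO: 11 outcomes — {0000 0002 0010 0012 0200 0202 0212 2000 2002 2010 2012}
target 2010 ∈ {PSO}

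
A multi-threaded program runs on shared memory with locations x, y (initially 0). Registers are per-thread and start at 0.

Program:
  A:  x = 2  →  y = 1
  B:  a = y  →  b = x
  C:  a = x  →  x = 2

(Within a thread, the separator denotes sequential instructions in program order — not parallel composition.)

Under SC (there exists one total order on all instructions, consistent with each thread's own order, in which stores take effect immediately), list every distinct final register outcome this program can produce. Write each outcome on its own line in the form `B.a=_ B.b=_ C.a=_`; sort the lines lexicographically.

outcome vector order: (B.a,B.b,C.a)
|SC outcomes| = 6

B.a=0 B.b=0 C.a=0
B.a=0 B.b=0 C.a=2
B.a=0 B.b=2 C.a=0
B.a=0 B.b=2 C.a=2
B.a=1 B.b=2 C.a=0
B.a=1 B.b=2 C.a=2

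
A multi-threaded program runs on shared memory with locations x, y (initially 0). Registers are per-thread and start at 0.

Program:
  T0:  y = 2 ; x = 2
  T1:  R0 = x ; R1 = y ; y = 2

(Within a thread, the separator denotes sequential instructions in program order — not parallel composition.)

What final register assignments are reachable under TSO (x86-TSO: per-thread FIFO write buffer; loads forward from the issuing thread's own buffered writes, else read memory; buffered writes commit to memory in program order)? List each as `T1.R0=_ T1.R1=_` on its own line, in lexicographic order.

outcome vector order: (T1.R0,T1.R1)
|TSO outcomes| = 3

T1.R0=0 T1.R1=0
T1.R0=0 T1.R1=2
T1.R0=2 T1.R1=2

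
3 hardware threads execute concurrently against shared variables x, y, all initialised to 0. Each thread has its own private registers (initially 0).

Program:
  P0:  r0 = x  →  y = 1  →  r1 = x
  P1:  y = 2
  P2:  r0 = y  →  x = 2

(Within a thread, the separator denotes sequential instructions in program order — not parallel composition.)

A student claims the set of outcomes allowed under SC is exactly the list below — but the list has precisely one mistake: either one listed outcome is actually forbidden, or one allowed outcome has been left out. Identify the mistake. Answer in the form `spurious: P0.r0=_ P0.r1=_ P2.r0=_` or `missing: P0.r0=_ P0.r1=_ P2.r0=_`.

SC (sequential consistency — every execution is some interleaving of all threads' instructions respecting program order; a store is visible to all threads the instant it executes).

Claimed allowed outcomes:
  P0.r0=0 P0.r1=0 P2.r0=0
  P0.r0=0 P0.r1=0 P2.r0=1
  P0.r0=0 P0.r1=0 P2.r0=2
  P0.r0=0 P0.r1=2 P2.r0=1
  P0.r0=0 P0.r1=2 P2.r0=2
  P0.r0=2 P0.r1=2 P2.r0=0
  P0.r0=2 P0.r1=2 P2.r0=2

outcome vector order: (P0.r0,P0.r1,P2.r0)
SC (8): (0,0,0), (0,0,1), (0,0,2), (0,2,0), (0,2,1), (0,2,2), (2,2,0), (2,2,2)
SC∖claimed = {(0,2,0)}

missing: P0.r0=0 P0.r1=2 P2.r0=0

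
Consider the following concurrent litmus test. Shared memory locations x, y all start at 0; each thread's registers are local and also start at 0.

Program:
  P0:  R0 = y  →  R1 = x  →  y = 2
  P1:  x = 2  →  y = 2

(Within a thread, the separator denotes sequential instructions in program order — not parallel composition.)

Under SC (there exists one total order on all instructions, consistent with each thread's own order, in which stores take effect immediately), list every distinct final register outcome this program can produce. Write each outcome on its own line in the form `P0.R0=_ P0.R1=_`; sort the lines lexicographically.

P0.R0=0 P0.R1=0
P0.R0=0 P0.R1=2
P0.R0=2 P0.R1=2

outcome vector order: (P0.R0,P0.R1)
|SC outcomes| = 3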